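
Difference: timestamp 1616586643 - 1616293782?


Difference = 1616586643 - 1616293782 = 292861 seconds
In hours: 292861 / 3600 ≈ 81.4
In days: 292861 / 86400 ≈ 3.39

292861 seconds (81.4 hours / 3.39 days)


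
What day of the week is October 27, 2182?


Sunday

Zeller's congruence:
q=27, m=10, k=82, j=21
h = (27 + ⌊13×11/5⌋ + 82 + ⌊82/4⌋ + ⌊21/4⌋ - 2×21) mod 7
= (27 + 28 + 82 + 20 + 5 - 42) mod 7
= 120 mod 7 = 1
h=1 → Sunday


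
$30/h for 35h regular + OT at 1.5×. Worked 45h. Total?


$1500.00

Regular: 35h × $30 = $1050.00
Overtime: 45 - 35 = 10h
OT pay: 10h × $30 × 1.5 = $450.00
Total = $1050.00 + $450.00 = $1500.00


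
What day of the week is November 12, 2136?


Monday

Zeller's congruence:
q=12, m=11, k=36, j=21
h = (12 + ⌊13×12/5⌋ + 36 + ⌊36/4⌋ + ⌊21/4⌋ - 2×21) mod 7
= (12 + 31 + 36 + 9 + 5 - 42) mod 7
= 51 mod 7 = 2
h=2 → Monday


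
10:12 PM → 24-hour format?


Input: 10:12 PM
PM: 10 + 12 = 22

22:12


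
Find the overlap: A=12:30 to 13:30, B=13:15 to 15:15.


Meeting A: 750-810 (in minutes from midnight)
Meeting B: 795-915
Overlap start = max(750, 795) = 795
Overlap end = min(810, 915) = 810
Overlap = max(0, 810 - 795) = 15 min

15 minutes


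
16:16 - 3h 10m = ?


Start: 976 minutes from midnight
Subtract: 190 minutes
Remaining: 976 - 190 = 786
Hours: 13, Minutes: 6

13:06


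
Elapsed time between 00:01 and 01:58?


1h 57m

End time in minutes: 1×60 + 58 = 118
Start time in minutes: 0×60 + 1 = 1
Difference = 118 - 1 = 117 minutes
= 1 hours 57 minutes


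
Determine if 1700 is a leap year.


Rules: divisible by 4 AND (not by 100 OR by 400)
1700 ÷ 4 = 425 exactly → divisible by 4
1700 ÷ 100 = 17 exactly → divisible by 100
1700 ÷ 400 = 4 remainder 100 → not divisible by 400
Divisible by 100 but not by 400 → not a leap year

No


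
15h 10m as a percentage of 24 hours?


0.6319 (63.19%)

Total minutes: 15×60 + 10 = 910
Day = 24×60 = 1440 minutes
Fraction = 910/1440 ≈ 0.6319
As a percentage: 910/1440 × 100 ≈ 63.19%


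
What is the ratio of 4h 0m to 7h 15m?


Duration 1: 240 minutes
Duration 2: 435 minutes
Ratio = 240:435
GCD = 15
Simplified = 16:29
As a decimal: 16/29 ≈ 0.55

16:29 (0.55)


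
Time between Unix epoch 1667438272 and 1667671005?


Difference = 1667671005 - 1667438272 = 232733 seconds
In hours: 232733 / 3600 ≈ 64.6
In days: 232733 / 86400 ≈ 2.69

232733 seconds (64.6 hours / 2.69 days)


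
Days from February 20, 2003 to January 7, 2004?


321 days

From February 20, 2003 to January 7, 2004
Rest of February 2003: 28 - 20 = 8
Full months: March 31, April 30, May 31, June 30, July 31, August 31, September 30, October 31, November 30, December 31
Days into January 2004: 7
Total = 8 + 31 + 30 + 31 + 30 + 31 + 31 + 30 + 31 + 30 + 31 + 7 = 321 days


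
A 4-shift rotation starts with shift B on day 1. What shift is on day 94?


Shift C

Shifts: A, B, C, D
Start: B (index 1)
Day 94: (1 + 94 - 1) mod 4
= 94 mod 4
= 2
Index 2 → shift C


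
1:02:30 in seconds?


3750 seconds

Hours: 1 × 3600 = 3600
Minutes: 2 × 60 = 120
Seconds: 30
Total = 3600 + 120 + 30 = 3750


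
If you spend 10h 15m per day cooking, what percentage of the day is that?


Time: 615 minutes
Day: 1440 minutes
Percentage = (615/1440) × 100 ≈ 42.7%

42.7%


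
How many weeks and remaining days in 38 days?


5 weeks 3 days

Weeks: 38 ÷ 7 = 5 remainder 3


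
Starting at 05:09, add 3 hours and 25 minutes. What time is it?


Start: 309 minutes from midnight
Add: 205 minutes
Total: 514 minutes
Hours: 514 ÷ 60 = 8 remainder 34

08:34


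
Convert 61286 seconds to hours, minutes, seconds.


Hours: 61286 ÷ 3600 = 17 remainder 86
Minutes: 86 ÷ 60 = 1 remainder 26
Seconds: 26

17h 1m 26s


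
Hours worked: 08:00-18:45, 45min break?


Total time = (18×60+45) - (8×60+0)
= 1125 - 480 = 645 min
Minus break: 645 - 45 = 600 min
= 10h 0m

10h 0m (600 minutes)


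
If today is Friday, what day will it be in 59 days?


Start: Friday (index 4)
(4 + 59) mod 7
= 63 mod 7
= 0
Index 0 → Monday

Monday


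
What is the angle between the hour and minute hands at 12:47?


101.5°

Hour hand (12 ≡ 0 on the dial): 0×30 + 47×0.5 = 23.5°
Minute hand = 47×6 = 282°
Difference = |23.5 - 282| = 258.5°
Since > 180°: 360 - 258.5 = 101.5°


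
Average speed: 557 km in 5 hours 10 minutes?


107.8 km/h

Distance: 557 km
Time: 5h 10m = 310 min = 310/60 = 31/6 hours
Speed = 557 ÷ (31/6) = 557 × 6 / 31 = 3342/31 ≈ 107.8 km/h


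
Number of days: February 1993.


28 days

Month: February (month 2)
February: 28 or 29 (leap year)
1993 leap year? No


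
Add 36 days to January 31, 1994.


Start: January 31, 1994
Add 36 days
January 31 → February 1: 31 - 31 + 1 = 1 days (36 - 1 = 35 left)
February 1 → March 1: 28 - 1 + 1 = 28 days (35 - 28 = 7 left)
March 1 + 7 = March 8, 1994

March 8, 1994


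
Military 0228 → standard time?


2:28 AM

Hour: 2
2 < 12 → AM


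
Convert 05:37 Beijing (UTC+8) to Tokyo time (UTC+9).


06:37

Time difference = UTC+9 - UTC+8 = +1 hours
New hour = (5 + 1) mod 24
= 6 mod 24 = 6
Minutes unchanged → 06:37


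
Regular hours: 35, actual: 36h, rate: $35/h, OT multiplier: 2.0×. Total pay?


$1295.00

Regular: 35h × $35 = $1225.00
Overtime: 36 - 35 = 1h
OT pay: 1h × $35 × 2.0 = $70.00
Total = $1225.00 + $70.00 = $1295.00


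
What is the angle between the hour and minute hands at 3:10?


35.0°

Hour hand = 3×30 + 10×0.5 = 95.0°
Minute hand = 10×6 = 60°
Difference = |95.0 - 60| = 35.0°


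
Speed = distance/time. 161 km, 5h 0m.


Distance: 161 km
Time: 5 hours
Speed = 161 / 5 = 32.2 km/h

32.2 km/h


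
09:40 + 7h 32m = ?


17:12

Start: 580 minutes from midnight
Add: 452 minutes
Total: 1032 minutes
Hours: 1032 ÷ 60 = 17 remainder 12


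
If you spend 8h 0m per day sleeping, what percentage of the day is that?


Time: 480 minutes
Day: 1440 minutes
Percentage = (480/1440) × 100 ≈ 33.3%

33.3%


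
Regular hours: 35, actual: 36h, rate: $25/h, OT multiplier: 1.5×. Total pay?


Regular: 35h × $25 = $875.00
Overtime: 36 - 35 = 1h
OT pay: 1h × $25 × 1.5 = $37.50
Total = $875.00 + $37.50 = $912.50

$912.50


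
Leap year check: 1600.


Yes

Rules: divisible by 4 AND (not by 100 OR by 400)
1600 ÷ 4 = 400 exactly → divisible by 4
1600 ÷ 100 = 16 exactly → divisible by 100
1600 ÷ 400 = 4 exactly → divisible by 400
Divisible by 400 → leap year


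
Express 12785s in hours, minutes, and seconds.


Hours: 12785 ÷ 3600 = 3 remainder 1985
Minutes: 1985 ÷ 60 = 33 remainder 5
Seconds: 5

3h 33m 5s


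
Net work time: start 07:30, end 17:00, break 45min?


Total time = (17×60+0) - (7×60+30)
= 1020 - 450 = 570 min
Minus break: 570 - 45 = 525 min
= 8h 45m

8h 45m (525 minutes)


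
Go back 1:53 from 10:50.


08:57

Start: 650 minutes from midnight
Subtract: 113 minutes
Remaining: 650 - 113 = 537
Hours: 8, Minutes: 57


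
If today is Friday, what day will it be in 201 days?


Start: Friday (index 4)
(4 + 201) mod 7
= 205 mod 7
= 2
Index 2 → Wednesday

Wednesday


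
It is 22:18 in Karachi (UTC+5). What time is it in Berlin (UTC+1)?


Time difference = UTC+1 - UTC+5 = -4 hours
New hour = (22 -4) mod 24
= 18 mod 24 = 18
Minutes unchanged → 18:18

18:18


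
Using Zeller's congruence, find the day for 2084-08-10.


Thursday

Zeller's congruence:
q=10, m=8, k=84, j=20
h = (10 + ⌊13×9/5⌋ + 84 + ⌊84/4⌋ + ⌊20/4⌋ - 2×20) mod 7
= (10 + 23 + 84 + 21 + 5 - 40) mod 7
= 103 mod 7 = 5
h=5 → Thursday


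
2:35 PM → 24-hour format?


14:35

Input: 2:35 PM
PM: 2 + 12 = 14


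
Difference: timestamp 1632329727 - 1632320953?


Difference = 1632329727 - 1632320953 = 8774 seconds
In hours: 8774 / 3600 ≈ 2.4
In days: 8774 / 86400 ≈ 0.10

8774 seconds (2.4 hours / 0.10 days)


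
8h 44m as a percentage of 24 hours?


0.3639 (36.39%)

Total minutes: 8×60 + 44 = 524
Day = 24×60 = 1440 minutes
Fraction = 524/1440 ≈ 0.3639
As a percentage: 524/1440 × 100 ≈ 36.39%


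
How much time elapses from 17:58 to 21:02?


3h 4m

End time in minutes: 21×60 + 2 = 1262
Start time in minutes: 17×60 + 58 = 1078
Difference = 1262 - 1078 = 184 minutes
= 3 hours 4 minutes


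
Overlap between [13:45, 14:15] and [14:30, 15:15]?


0 minutes

Meeting A: 825-855 (in minutes from midnight)
Meeting B: 870-915
Overlap start = max(825, 870) = 870
Overlap end = min(855, 915) = 855
Overlap = max(0, 855 - 870) = 0 min


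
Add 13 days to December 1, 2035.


Start: December 1, 2035
Add 13 days
December 1 + 13 = December 14, 2035

December 14, 2035


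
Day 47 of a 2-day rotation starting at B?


Shift B

Shifts: A, B
Start: B (index 1)
Day 47: (1 + 47 - 1) mod 2
= 47 mod 2
= 1
Index 1 → shift B


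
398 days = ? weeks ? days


Weeks: 398 ÷ 7 = 56 remainder 6

56 weeks 6 days


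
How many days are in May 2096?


Month: May (month 5)
May has 31 days

31 days


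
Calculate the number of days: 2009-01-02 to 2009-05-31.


149 days

From January 2, 2009 to May 31, 2009
Rest of January 2009: 31 - 2 = 29
Full months: February 2009 28, March 31, April 30
Days into May 2009: 31
Total = 29 + 28 + 31 + 30 + 31 = 149 days


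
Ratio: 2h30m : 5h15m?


10:21 (0.48)

Duration 1: 150 minutes
Duration 2: 315 minutes
Ratio = 150:315
GCD = 15
Simplified = 10:21
As a decimal: 10/21 ≈ 0.48


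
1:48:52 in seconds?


Hours: 1 × 3600 = 3600
Minutes: 48 × 60 = 2880
Seconds: 52
Total = 3600 + 2880 + 52 = 6532

6532 seconds


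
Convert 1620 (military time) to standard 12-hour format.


Hour: 16
16 - 12 = 4 → PM

4:20 PM


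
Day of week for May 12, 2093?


Tuesday

Zeller's congruence:
q=12, m=5, k=93, j=20
h = (12 + ⌊13×6/5⌋ + 93 + ⌊93/4⌋ + ⌊20/4⌋ - 2×20) mod 7
= (12 + 15 + 93 + 23 + 5 - 40) mod 7
= 108 mod 7 = 3
h=3 → Tuesday


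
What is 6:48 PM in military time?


Input: 6:48 PM
PM: 6 + 12 = 18

18:48


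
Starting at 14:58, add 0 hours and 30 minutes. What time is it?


Start: 898 minutes from midnight
Add: 30 minutes
Total: 928 minutes
Hours: 928 ÷ 60 = 15 remainder 28

15:28


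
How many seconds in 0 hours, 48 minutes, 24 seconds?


2904 seconds

Hours: 0 × 3600 = 0
Minutes: 48 × 60 = 2880
Seconds: 24
Total = 0 + 2880 + 24 = 2904


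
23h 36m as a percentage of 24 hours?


Total minutes: 23×60 + 36 = 1416
Day = 24×60 = 1440 minutes
Fraction = 1416/1440 ≈ 0.9833
As a percentage: 1416/1440 × 100 ≈ 98.33%

0.9833 (98.33%)


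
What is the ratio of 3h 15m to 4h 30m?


Duration 1: 195 minutes
Duration 2: 270 minutes
Ratio = 195:270
GCD = 15
Simplified = 13:18
As a decimal: 13/18 ≈ 0.72

13:18 (0.72)


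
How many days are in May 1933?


31 days

Month: May (month 5)
May has 31 days


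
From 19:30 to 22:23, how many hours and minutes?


End time in minutes: 22×60 + 23 = 1343
Start time in minutes: 19×60 + 30 = 1170
Difference = 1343 - 1170 = 173 minutes
= 2 hours 53 minutes

2h 53m


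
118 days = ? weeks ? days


Weeks: 118 ÷ 7 = 16 remainder 6

16 weeks 6 days


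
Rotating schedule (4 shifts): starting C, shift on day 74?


Shifts: A, B, C, D
Start: C (index 2)
Day 74: (2 + 74 - 1) mod 4
= 75 mod 4
= 3
Index 3 → shift D

Shift D


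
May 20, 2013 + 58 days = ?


Start: May 20, 2013
Add 58 days
May 20 → June 1: 31 - 20 + 1 = 12 days (58 - 12 = 46 left)
June 1 → July 1: 30 - 1 + 1 = 30 days (46 - 30 = 16 left)
July 1 + 16 = July 17, 2013

July 17, 2013


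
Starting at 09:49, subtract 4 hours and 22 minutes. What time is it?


05:27

Start: 589 minutes from midnight
Subtract: 262 minutes
Remaining: 589 - 262 = 327
Hours: 5, Minutes: 27


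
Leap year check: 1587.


No

Rules: divisible by 4 AND (not by 100 OR by 400)
1587 ÷ 4 = 396 remainder 3 → not divisible by 4
Not divisible by 4 → not a leap year


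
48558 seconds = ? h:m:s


Hours: 48558 ÷ 3600 = 13 remainder 1758
Minutes: 1758 ÷ 60 = 29 remainder 18
Seconds: 18

13h 29m 18s


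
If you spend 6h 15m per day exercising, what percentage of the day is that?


Time: 375 minutes
Day: 1440 minutes
Percentage = (375/1440) × 100 ≈ 26.0%

26.0%


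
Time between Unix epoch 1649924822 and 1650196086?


271264 seconds (75.4 hours / 3.14 days)

Difference = 1650196086 - 1649924822 = 271264 seconds
In hours: 271264 / 3600 ≈ 75.4
In days: 271264 / 86400 ≈ 3.14


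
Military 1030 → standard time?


10:30 AM

Hour: 10
10 < 12 → AM


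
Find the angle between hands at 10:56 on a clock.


8.0°

Hour hand = 10×30 + 56×0.5 = 328.0°
Minute hand = 56×6 = 336°
Difference = |328.0 - 336| = 8.0°


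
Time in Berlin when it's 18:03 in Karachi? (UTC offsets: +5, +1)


14:03

Time difference = UTC+1 - UTC+5 = -4 hours
New hour = (18 -4) mod 24
= 14 mod 24 = 14
Minutes unchanged → 14:03


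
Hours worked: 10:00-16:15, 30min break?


5h 45m (345 minutes)

Total time = (16×60+15) - (10×60+0)
= 975 - 600 = 375 min
Minus break: 375 - 30 = 345 min
= 5h 45m


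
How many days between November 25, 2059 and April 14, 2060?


141 days

From November 25, 2059 to April 14, 2060
Rest of November 2059: 30 - 25 = 5
Full months: December 31, January 31, February 2060 29, March 31
Days into April 2060: 14
Total = 5 + 31 + 31 + 29 + 31 + 14 = 141 days


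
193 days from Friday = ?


Start: Friday (index 4)
(4 + 193) mod 7
= 197 mod 7
= 1
Index 1 → Tuesday

Tuesday


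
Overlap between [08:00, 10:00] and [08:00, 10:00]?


Meeting A: 480-600 (in minutes from midnight)
Meeting B: 480-600
Overlap start = max(480, 480) = 480
Overlap end = min(600, 600) = 600
Overlap = max(0, 600 - 480) = 120 min

120 minutes


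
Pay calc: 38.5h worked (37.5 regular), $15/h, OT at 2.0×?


Regular: 37.5h × $15 = $562.50
Overtime: 38.5 - 37.5 = 1.0h
OT pay: 1.0h × $15 × 2.0 = $30.00
Total = $562.50 + $30.00 = $592.50

$592.50


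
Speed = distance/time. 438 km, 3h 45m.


116.8 km/h

Distance: 438 km
Time: 3h 45m = 225 min = 225/60 = 15/4 hours
Speed = 438 ÷ (15/4) = 438 × 4 / 15 = 1752/15 = 116.8 km/h


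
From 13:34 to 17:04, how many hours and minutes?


3h 30m

End time in minutes: 17×60 + 4 = 1024
Start time in minutes: 13×60 + 34 = 814
Difference = 1024 - 814 = 210 minutes
= 3 hours 30 minutes


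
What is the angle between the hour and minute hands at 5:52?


Hour hand = 5×30 + 52×0.5 = 176.0°
Minute hand = 52×6 = 312°
Difference = |176.0 - 312| = 136.0°

136.0°


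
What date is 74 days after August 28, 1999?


November 10, 1999

Start: August 28, 1999
Add 74 days
August 28 → September 1: 31 - 28 + 1 = 4 days (74 - 4 = 70 left)
September 1 → October 1: 30 - 1 + 1 = 30 days (70 - 30 = 40 left)
October 1 → November 1: 31 - 1 + 1 = 31 days (40 - 31 = 9 left)
November 1 + 9 = November 10, 1999


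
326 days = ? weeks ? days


Weeks: 326 ÷ 7 = 46 remainder 4

46 weeks 4 days


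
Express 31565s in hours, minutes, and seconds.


Hours: 31565 ÷ 3600 = 8 remainder 2765
Minutes: 2765 ÷ 60 = 46 remainder 5
Seconds: 5

8h 46m 5s


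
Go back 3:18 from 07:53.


Start: 473 minutes from midnight
Subtract: 198 minutes
Remaining: 473 - 198 = 275
Hours: 4, Minutes: 35

04:35


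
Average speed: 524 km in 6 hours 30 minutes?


Distance: 524 km
Time: 6h 30m = 390 min = 390/60 = 13/2 hours
Speed = 524 ÷ (13/2) = 524 × 2 / 13 = 1048/13 ≈ 80.6 km/h

80.6 km/h


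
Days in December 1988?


31 days

Month: December (month 12)
December has 31 days


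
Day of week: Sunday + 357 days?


Sunday

Start: Sunday (index 6)
(6 + 357) mod 7
= 363 mod 7
= 6
Index 6 → Sunday


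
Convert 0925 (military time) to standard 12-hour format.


Hour: 9
9 < 12 → AM

9:25 AM


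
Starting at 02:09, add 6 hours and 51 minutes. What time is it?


Start: 129 minutes from midnight
Add: 411 minutes
Total: 540 minutes
Hours: 540 ÷ 60 = 9 remainder 0

09:00


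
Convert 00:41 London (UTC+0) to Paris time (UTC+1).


01:41

Time difference = UTC+1 - UTC+0 = +1 hours
New hour = (0 + 1) mod 24
= 1 mod 24 = 1
Minutes unchanged → 01:41


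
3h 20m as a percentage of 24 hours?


Total minutes: 3×60 + 20 = 200
Day = 24×60 = 1440 minutes
Fraction = 200/1440 ≈ 0.1389
As a percentage: 200/1440 × 100 ≈ 13.89%

0.1389 (13.89%)


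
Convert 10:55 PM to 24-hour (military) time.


22:55

Input: 10:55 PM
PM: 10 + 12 = 22


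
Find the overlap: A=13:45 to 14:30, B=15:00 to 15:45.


Meeting A: 825-870 (in minutes from midnight)
Meeting B: 900-945
Overlap start = max(825, 900) = 900
Overlap end = min(870, 945) = 870
Overlap = max(0, 870 - 900) = 0 min

0 minutes


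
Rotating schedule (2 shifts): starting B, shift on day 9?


Shift B

Shifts: A, B
Start: B (index 1)
Day 9: (1 + 9 - 1) mod 2
= 9 mod 2
= 1
Index 1 → shift B


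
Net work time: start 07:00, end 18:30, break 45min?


Total time = (18×60+30) - (7×60+0)
= 1110 - 420 = 690 min
Minus break: 690 - 45 = 645 min
= 10h 45m

10h 45m (645 minutes)


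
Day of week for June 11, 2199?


Zeller's congruence:
q=11, m=6, k=99, j=21
h = (11 + ⌊13×7/5⌋ + 99 + ⌊99/4⌋ + ⌊21/4⌋ - 2×21) mod 7
= (11 + 18 + 99 + 24 + 5 - 42) mod 7
= 115 mod 7 = 3
h=3 → Tuesday

Tuesday


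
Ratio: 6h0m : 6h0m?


1:1 (1.00)

Duration 1: 360 minutes
Duration 2: 360 minutes
Ratio = 360:360
GCD = 360
Simplified = 1:1
As a decimal: 1/1 = 1.00


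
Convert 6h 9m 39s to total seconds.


22179 seconds

Hours: 6 × 3600 = 21600
Minutes: 9 × 60 = 540
Seconds: 39
Total = 21600 + 540 + 39 = 22179


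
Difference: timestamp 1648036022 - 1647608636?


427386 seconds (118.7 hours / 4.95 days)

Difference = 1648036022 - 1647608636 = 427386 seconds
In hours: 427386 / 3600 ≈ 118.7
In days: 427386 / 86400 ≈ 4.95


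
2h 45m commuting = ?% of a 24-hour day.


11.5%

Time: 165 minutes
Day: 1440 minutes
Percentage = (165/1440) × 100 ≈ 11.5%


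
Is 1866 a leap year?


No

Rules: divisible by 4 AND (not by 100 OR by 400)
1866 ÷ 4 = 466 remainder 2 → not divisible by 4
Not divisible by 4 → not a leap year


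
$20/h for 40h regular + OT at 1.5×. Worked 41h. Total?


$830.00

Regular: 40h × $20 = $800.00
Overtime: 41 - 40 = 1h
OT pay: 1h × $20 × 1.5 = $30.00
Total = $800.00 + $30.00 = $830.00


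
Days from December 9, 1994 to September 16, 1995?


From December 9, 1994 to September 16, 1995
Rest of December 1994: 31 - 9 = 22
Full months: January 31, February 1995 28, March 31, April 30, May 31, June 30, July 31, August 31
Days into September 1995: 16
Total = 22 + 31 + 28 + 31 + 30 + 31 + 30 + 31 + 31 + 16 = 281 days

281 days


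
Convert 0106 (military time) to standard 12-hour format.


1:06 AM

Hour: 1
1 < 12 → AM


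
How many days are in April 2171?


Month: April (month 4)
April has 30 days

30 days


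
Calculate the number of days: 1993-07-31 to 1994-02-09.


193 days

From July 31, 1993 to February 9, 1994
Rest of July 1993: 31 - 31 = 0
Full months: August 31, September 30, October 31, November 30, December 31, January 31
Days into February 1994: 9
Total = 0 + 31 + 30 + 31 + 30 + 31 + 31 + 9 = 193 days


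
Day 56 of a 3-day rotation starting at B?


Shifts: A, B, C
Start: B (index 1)
Day 56: (1 + 56 - 1) mod 3
= 56 mod 3
= 2
Index 2 → shift C

Shift C


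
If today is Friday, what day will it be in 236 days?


Start: Friday (index 4)
(4 + 236) mod 7
= 240 mod 7
= 2
Index 2 → Wednesday

Wednesday


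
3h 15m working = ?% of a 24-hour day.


Time: 195 minutes
Day: 1440 minutes
Percentage = (195/1440) × 100 ≈ 13.5%

13.5%


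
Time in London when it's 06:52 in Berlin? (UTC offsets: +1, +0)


Time difference = UTC+0 - UTC+1 = -1 hours
New hour = (6 -1) mod 24
= 5 mod 24 = 5
Minutes unchanged → 05:52

05:52


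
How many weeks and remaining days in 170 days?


Weeks: 170 ÷ 7 = 24 remainder 2

24 weeks 2 days


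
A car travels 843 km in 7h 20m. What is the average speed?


115.0 km/h

Distance: 843 km
Time: 7h 20m = 440 min = 440/60 = 22/3 hours
Speed = 843 ÷ (22/3) = 843 × 3 / 22 = 2529/22 ≈ 115.0 km/h


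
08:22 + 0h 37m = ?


Start: 502 minutes from midnight
Add: 37 minutes
Total: 539 minutes
Hours: 539 ÷ 60 = 8 remainder 59

08:59


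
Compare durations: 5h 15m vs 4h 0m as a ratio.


21:16 (1.31)

Duration 1: 315 minutes
Duration 2: 240 minutes
Ratio = 315:240
GCD = 15
Simplified = 21:16
As a decimal: 21/16 ≈ 1.31


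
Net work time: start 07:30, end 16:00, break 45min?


Total time = (16×60+0) - (7×60+30)
= 960 - 450 = 510 min
Minus break: 510 - 45 = 465 min
= 7h 45m

7h 45m (465 minutes)


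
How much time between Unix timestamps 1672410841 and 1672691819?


Difference = 1672691819 - 1672410841 = 280978 seconds
In hours: 280978 / 3600 ≈ 78.0
In days: 280978 / 86400 ≈ 3.25

280978 seconds (78.0 hours / 3.25 days)


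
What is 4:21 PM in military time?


16:21

Input: 4:21 PM
PM: 4 + 12 = 16


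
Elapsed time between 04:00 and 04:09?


0h 9m

End time in minutes: 4×60 + 9 = 249
Start time in minutes: 4×60 + 0 = 240
Difference = 249 - 240 = 9 minutes
= 0 hours 9 minutes


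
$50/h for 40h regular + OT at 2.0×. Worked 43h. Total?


$2300.00

Regular: 40h × $50 = $2000.00
Overtime: 43 - 40 = 3h
OT pay: 3h × $50 × 2.0 = $300.00
Total = $2000.00 + $300.00 = $2300.00


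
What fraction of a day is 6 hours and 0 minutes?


Total minutes: 6×60 + 0 = 360
Day = 24×60 = 1440 minutes
Fraction = 360/1440 = 0.2500
As a percentage: 360/1440 × 100 = 25.00%

0.2500 (25.00%)


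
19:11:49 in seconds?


69109 seconds

Hours: 19 × 3600 = 68400
Minutes: 11 × 60 = 660
Seconds: 49
Total = 68400 + 660 + 49 = 69109


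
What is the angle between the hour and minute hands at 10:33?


Hour hand = 10×30 + 33×0.5 = 316.5°
Minute hand = 33×6 = 198°
Difference = |316.5 - 198| = 118.5°

118.5°


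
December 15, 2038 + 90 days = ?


March 15, 2039

Start: December 15, 2038
Add 90 days
December 15 → January 1: 31 - 15 + 1 = 17 days (90 - 17 = 73 left)
January 1 → February 1: 31 - 1 + 1 = 31 days (73 - 31 = 42 left)
February 1 → March 1: 28 - 1 + 1 = 28 days (42 - 28 = 14 left)
March 1 + 14 = March 15, 2039


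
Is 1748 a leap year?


Rules: divisible by 4 AND (not by 100 OR by 400)
1748 ÷ 4 = 437 exactly → divisible by 4
1748 ÷ 100 = 17 remainder 48 → not divisible by 100
Divisible by 4 but not by 100 → leap year

Yes


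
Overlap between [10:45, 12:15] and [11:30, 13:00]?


Meeting A: 645-735 (in minutes from midnight)
Meeting B: 690-780
Overlap start = max(645, 690) = 690
Overlap end = min(735, 780) = 735
Overlap = max(0, 735 - 690) = 45 min

45 minutes


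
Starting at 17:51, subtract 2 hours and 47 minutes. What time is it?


Start: 1071 minutes from midnight
Subtract: 167 minutes
Remaining: 1071 - 167 = 904
Hours: 15, Minutes: 4

15:04


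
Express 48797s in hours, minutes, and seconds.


Hours: 48797 ÷ 3600 = 13 remainder 1997
Minutes: 1997 ÷ 60 = 33 remainder 17
Seconds: 17

13h 33m 17s


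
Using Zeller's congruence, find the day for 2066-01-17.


Zeller's congruence:
q=17, m=13, k=65, j=20
h = (17 + ⌊13×14/5⌋ + 65 + ⌊65/4⌋ + ⌊20/4⌋ - 2×20) mod 7
= (17 + 36 + 65 + 16 + 5 - 40) mod 7
= 99 mod 7 = 1
h=1 → Sunday

Sunday


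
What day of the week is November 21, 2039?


Monday

Zeller's congruence:
q=21, m=11, k=39, j=20
h = (21 + ⌊13×12/5⌋ + 39 + ⌊39/4⌋ + ⌊20/4⌋ - 2×20) mod 7
= (21 + 31 + 39 + 9 + 5 - 40) mod 7
= 65 mod 7 = 2
h=2 → Monday


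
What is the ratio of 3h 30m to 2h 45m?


Duration 1: 210 minutes
Duration 2: 165 minutes
Ratio = 210:165
GCD = 15
Simplified = 14:11
As a decimal: 14/11 ≈ 1.27

14:11 (1.27)


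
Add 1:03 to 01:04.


02:07

Start: 64 minutes from midnight
Add: 63 minutes
Total: 127 minutes
Hours: 127 ÷ 60 = 2 remainder 7


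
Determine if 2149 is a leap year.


Rules: divisible by 4 AND (not by 100 OR by 400)
2149 ÷ 4 = 537 remainder 1 → not divisible by 4
Not divisible by 4 → not a leap year

No


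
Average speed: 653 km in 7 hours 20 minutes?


89.0 km/h

Distance: 653 km
Time: 7h 20m = 440 min = 440/60 = 22/3 hours
Speed = 653 ÷ (22/3) = 653 × 3 / 22 = 1959/22 ≈ 89.0 km/h


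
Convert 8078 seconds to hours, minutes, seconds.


Hours: 8078 ÷ 3600 = 2 remainder 878
Minutes: 878 ÷ 60 = 14 remainder 38
Seconds: 38

2h 14m 38s


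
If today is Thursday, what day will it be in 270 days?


Start: Thursday (index 3)
(3 + 270) mod 7
= 273 mod 7
= 0
Index 0 → Monday

Monday


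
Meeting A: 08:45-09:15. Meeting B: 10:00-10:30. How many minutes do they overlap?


0 minutes

Meeting A: 525-555 (in minutes from midnight)
Meeting B: 600-630
Overlap start = max(525, 600) = 600
Overlap end = min(555, 630) = 555
Overlap = max(0, 555 - 600) = 0 min


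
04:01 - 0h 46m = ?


Start: 241 minutes from midnight
Subtract: 46 minutes
Remaining: 241 - 46 = 195
Hours: 3, Minutes: 15

03:15


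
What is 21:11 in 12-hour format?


Hour: 21
21 - 12 = 9 → PM

9:11 PM


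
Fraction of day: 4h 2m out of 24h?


Total minutes: 4×60 + 2 = 242
Day = 24×60 = 1440 minutes
Fraction = 242/1440 ≈ 0.1681
As a percentage: 242/1440 × 100 ≈ 16.81%

0.1681 (16.81%)


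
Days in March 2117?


Month: March (month 3)
March has 31 days

31 days


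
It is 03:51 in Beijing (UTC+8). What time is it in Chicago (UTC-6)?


13:51 (previous day)

Time difference = UTC-6 - UTC+8 = -14 hours
New hour = (3 -14) mod 24
= -11 mod 24 = 13
Minutes unchanged → 13:51; -11 < 0 → previous day


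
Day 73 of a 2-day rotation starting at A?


Shift A

Shifts: A, B
Start: A (index 0)
Day 73: (0 + 73 - 1) mod 2
= 72 mod 2
= 0
Index 0 → shift A


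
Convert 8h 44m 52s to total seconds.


31492 seconds

Hours: 8 × 3600 = 28800
Minutes: 44 × 60 = 2640
Seconds: 52
Total = 28800 + 2640 + 52 = 31492


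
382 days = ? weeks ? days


Weeks: 382 ÷ 7 = 54 remainder 4

54 weeks 4 days


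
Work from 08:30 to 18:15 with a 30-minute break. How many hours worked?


9h 15m (555 minutes)

Total time = (18×60+15) - (8×60+30)
= 1095 - 510 = 585 min
Minus break: 585 - 30 = 555 min
= 9h 15m


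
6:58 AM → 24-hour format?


06:58

Input: 6:58 AM
AM hour stays: 6


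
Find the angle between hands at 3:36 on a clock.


108.0°

Hour hand = 3×30 + 36×0.5 = 108.0°
Minute hand = 36×6 = 216°
Difference = |108.0 - 216| = 108.0°


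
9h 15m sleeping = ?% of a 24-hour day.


38.5%

Time: 555 minutes
Day: 1440 minutes
Percentage = (555/1440) × 100 ≈ 38.5%


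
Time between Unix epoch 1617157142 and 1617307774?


150632 seconds (41.8 hours / 1.74 days)

Difference = 1617307774 - 1617157142 = 150632 seconds
In hours: 150632 / 3600 ≈ 41.8
In days: 150632 / 86400 ≈ 1.74


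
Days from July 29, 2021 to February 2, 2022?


From July 29, 2021 to February 2, 2022
Rest of July 2021: 31 - 29 = 2
Full months: August 31, September 30, October 31, November 30, December 31, January 31
Days into February 2022: 2
Total = 2 + 31 + 30 + 31 + 30 + 31 + 31 + 2 = 188 days

188 days


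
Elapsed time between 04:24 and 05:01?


End time in minutes: 5×60 + 1 = 301
Start time in minutes: 4×60 + 24 = 264
Difference = 301 - 264 = 37 minutes
= 0 hours 37 minutes

0h 37m


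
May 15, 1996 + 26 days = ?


June 10, 1996

Start: May 15, 1996
Add 26 days
May 15 → June 1: 31 - 15 + 1 = 17 days (26 - 17 = 9 left)
June 1 + 9 = June 10, 1996


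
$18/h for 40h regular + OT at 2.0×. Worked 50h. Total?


$1080.00

Regular: 40h × $18 = $720.00
Overtime: 50 - 40 = 10h
OT pay: 10h × $18 × 2.0 = $360.00
Total = $720.00 + $360.00 = $1080.00


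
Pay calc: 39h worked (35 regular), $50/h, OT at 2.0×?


$2150.00

Regular: 35h × $50 = $1750.00
Overtime: 39 - 35 = 4h
OT pay: 4h × $50 × 2.0 = $400.00
Total = $1750.00 + $400.00 = $2150.00


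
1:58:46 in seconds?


Hours: 1 × 3600 = 3600
Minutes: 58 × 60 = 3480
Seconds: 46
Total = 3600 + 3480 + 46 = 7126

7126 seconds


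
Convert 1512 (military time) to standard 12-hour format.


Hour: 15
15 - 12 = 3 → PM

3:12 PM


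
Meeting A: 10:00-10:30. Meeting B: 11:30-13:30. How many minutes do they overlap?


0 minutes

Meeting A: 600-630 (in minutes from midnight)
Meeting B: 690-810
Overlap start = max(600, 690) = 690
Overlap end = min(630, 810) = 630
Overlap = max(0, 630 - 690) = 0 min


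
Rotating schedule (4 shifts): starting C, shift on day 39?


Shift A

Shifts: A, B, C, D
Start: C (index 2)
Day 39: (2 + 39 - 1) mod 4
= 40 mod 4
= 0
Index 0 → shift A


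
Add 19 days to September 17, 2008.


Start: September 17, 2008
Add 19 days
September 17 → October 1: 30 - 17 + 1 = 14 days (19 - 14 = 5 left)
October 1 + 5 = October 6, 2008

October 6, 2008


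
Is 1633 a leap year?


Rules: divisible by 4 AND (not by 100 OR by 400)
1633 ÷ 4 = 408 remainder 1 → not divisible by 4
Not divisible by 4 → not a leap year

No


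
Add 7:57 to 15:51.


Start: 951 minutes from midnight
Add: 477 minutes
Total: 1428 minutes
Hours: 1428 ÷ 60 = 23 remainder 48

23:48


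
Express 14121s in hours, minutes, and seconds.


Hours: 14121 ÷ 3600 = 3 remainder 3321
Minutes: 3321 ÷ 60 = 55 remainder 21
Seconds: 21

3h 55m 21s


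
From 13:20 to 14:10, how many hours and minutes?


End time in minutes: 14×60 + 10 = 850
Start time in minutes: 13×60 + 20 = 800
Difference = 850 - 800 = 50 minutes
= 0 hours 50 minutes

0h 50m


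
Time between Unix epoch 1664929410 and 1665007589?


78179 seconds (21.7 hours / 0.90 days)

Difference = 1665007589 - 1664929410 = 78179 seconds
In hours: 78179 / 3600 ≈ 21.7
In days: 78179 / 86400 ≈ 0.90


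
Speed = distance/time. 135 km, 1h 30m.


Distance: 135 km
Time: 1h 30m = 90 min = 90/60 = 3/2 hours
Speed = 135 ÷ (3/2) = 135 × 2 / 3 = 270/3 = 90.0 km/h

90.0 km/h


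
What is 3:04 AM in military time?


03:04

Input: 3:04 AM
AM hour stays: 3


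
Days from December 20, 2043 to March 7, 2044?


78 days

From December 20, 2043 to March 7, 2044
Rest of December 2043: 31 - 20 = 11
Full months: January 31, February 2044 29
Days into March 2044: 7
Total = 11 + 31 + 29 + 7 = 78 days


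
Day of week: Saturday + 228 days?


Start: Saturday (index 5)
(5 + 228) mod 7
= 233 mod 7
= 2
Index 2 → Wednesday

Wednesday


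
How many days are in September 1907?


30 days

Month: September (month 9)
September has 30 days


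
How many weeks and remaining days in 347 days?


49 weeks 4 days

Weeks: 347 ÷ 7 = 49 remainder 4


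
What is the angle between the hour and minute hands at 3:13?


Hour hand = 3×30 + 13×0.5 = 96.5°
Minute hand = 13×6 = 78°
Difference = |96.5 - 78| = 18.5°

18.5°


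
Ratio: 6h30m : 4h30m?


Duration 1: 390 minutes
Duration 2: 270 minutes
Ratio = 390:270
GCD = 30
Simplified = 13:9
As a decimal: 13/9 ≈ 1.44

13:9 (1.44)


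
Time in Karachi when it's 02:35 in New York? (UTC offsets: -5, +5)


Time difference = UTC+5 - UTC-5 = +10 hours
New hour = (2 + 10) mod 24
= 12 mod 24 = 12
Minutes unchanged → 12:35

12:35


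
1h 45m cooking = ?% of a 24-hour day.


7.3%

Time: 105 minutes
Day: 1440 minutes
Percentage = (105/1440) × 100 ≈ 7.3%


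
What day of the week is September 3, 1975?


Wednesday

Zeller's congruence:
q=3, m=9, k=75, j=19
h = (3 + ⌊13×10/5⌋ + 75 + ⌊75/4⌋ + ⌊19/4⌋ - 2×19) mod 7
= (3 + 26 + 75 + 18 + 4 - 38) mod 7
= 88 mod 7 = 4
h=4 → Wednesday


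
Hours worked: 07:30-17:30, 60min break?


Total time = (17×60+30) - (7×60+30)
= 1050 - 450 = 600 min
Minus break: 600 - 60 = 540 min
= 9h 0m

9h 0m (540 minutes)


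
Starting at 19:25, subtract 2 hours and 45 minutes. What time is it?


16:40

Start: 1165 minutes from midnight
Subtract: 165 minutes
Remaining: 1165 - 165 = 1000
Hours: 16, Minutes: 40


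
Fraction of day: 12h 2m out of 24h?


0.5014 (50.14%)

Total minutes: 12×60 + 2 = 722
Day = 24×60 = 1440 minutes
Fraction = 722/1440 ≈ 0.5014
As a percentage: 722/1440 × 100 ≈ 50.14%


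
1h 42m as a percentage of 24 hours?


Total minutes: 1×60 + 42 = 102
Day = 24×60 = 1440 minutes
Fraction = 102/1440 ≈ 0.0708
As a percentage: 102/1440 × 100 ≈ 7.08%

0.0708 (7.08%)


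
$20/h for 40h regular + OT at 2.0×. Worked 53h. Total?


Regular: 40h × $20 = $800.00
Overtime: 53 - 40 = 13h
OT pay: 13h × $20 × 2.0 = $520.00
Total = $800.00 + $520.00 = $1320.00

$1320.00


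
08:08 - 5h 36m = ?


Start: 488 minutes from midnight
Subtract: 336 minutes
Remaining: 488 - 336 = 152
Hours: 2, Minutes: 32

02:32


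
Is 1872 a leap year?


Yes

Rules: divisible by 4 AND (not by 100 OR by 400)
1872 ÷ 4 = 468 exactly → divisible by 4
1872 ÷ 100 = 18 remainder 72 → not divisible by 100
Divisible by 4 but not by 100 → leap year


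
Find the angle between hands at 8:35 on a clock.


Hour hand = 8×30 + 35×0.5 = 257.5°
Minute hand = 35×6 = 210°
Difference = |257.5 - 210| = 47.5°

47.5°


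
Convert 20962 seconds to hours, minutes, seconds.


Hours: 20962 ÷ 3600 = 5 remainder 2962
Minutes: 2962 ÷ 60 = 49 remainder 22
Seconds: 22

5h 49m 22s


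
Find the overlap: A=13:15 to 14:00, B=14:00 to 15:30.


0 minutes

Meeting A: 795-840 (in minutes from midnight)
Meeting B: 840-930
Overlap start = max(795, 840) = 840
Overlap end = min(840, 930) = 840
Overlap = max(0, 840 - 840) = 0 min


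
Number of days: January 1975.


31 days

Month: January (month 1)
January has 31 days


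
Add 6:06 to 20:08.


Start: 1208 minutes from midnight
Add: 366 minutes
Total: 1574 minutes
Hours: 1574 ÷ 60 = 26 remainder 14
26 ≥ 24 → 26 - 24 = 2 (next day)

02:14 (next day)


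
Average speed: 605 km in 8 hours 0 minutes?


75.6 km/h

Distance: 605 km
Time: 8 hours
Speed = 605 / 8 ≈ 75.6 km/h


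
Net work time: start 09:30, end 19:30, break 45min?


Total time = (19×60+30) - (9×60+30)
= 1170 - 570 = 600 min
Minus break: 600 - 45 = 555 min
= 9h 15m

9h 15m (555 minutes)


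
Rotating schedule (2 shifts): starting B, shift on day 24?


Shift A

Shifts: A, B
Start: B (index 1)
Day 24: (1 + 24 - 1) mod 2
= 24 mod 2
= 0
Index 0 → shift A


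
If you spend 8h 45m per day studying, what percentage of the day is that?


36.5%

Time: 525 minutes
Day: 1440 minutes
Percentage = (525/1440) × 100 ≈ 36.5%


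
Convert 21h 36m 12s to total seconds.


Hours: 21 × 3600 = 75600
Minutes: 36 × 60 = 2160
Seconds: 12
Total = 75600 + 2160 + 12 = 77772

77772 seconds


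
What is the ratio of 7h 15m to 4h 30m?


29:18 (1.61)

Duration 1: 435 minutes
Duration 2: 270 minutes
Ratio = 435:270
GCD = 15
Simplified = 29:18
As a decimal: 29/18 ≈ 1.61


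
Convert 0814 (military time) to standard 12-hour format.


Hour: 8
8 < 12 → AM

8:14 AM


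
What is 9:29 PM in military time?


Input: 9:29 PM
PM: 9 + 12 = 21

21:29


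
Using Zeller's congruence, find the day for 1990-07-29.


Sunday

Zeller's congruence:
q=29, m=7, k=90, j=19
h = (29 + ⌊13×8/5⌋ + 90 + ⌊90/4⌋ + ⌊19/4⌋ - 2×19) mod 7
= (29 + 20 + 90 + 22 + 4 - 38) mod 7
= 127 mod 7 = 1
h=1 → Sunday


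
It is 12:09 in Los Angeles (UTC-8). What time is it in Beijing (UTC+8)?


04:09 (next day)

Time difference = UTC+8 - UTC-8 = +16 hours
New hour = (12 + 16) mod 24
= 28 mod 24 = 4
Minutes unchanged → 04:09; 28 ≥ 24 → next day


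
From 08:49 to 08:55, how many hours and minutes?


End time in minutes: 8×60 + 55 = 535
Start time in minutes: 8×60 + 49 = 529
Difference = 535 - 529 = 6 minutes
= 0 hours 6 minutes

0h 6m


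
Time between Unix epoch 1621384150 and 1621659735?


275585 seconds (76.6 hours / 3.19 days)

Difference = 1621659735 - 1621384150 = 275585 seconds
In hours: 275585 / 3600 ≈ 76.6
In days: 275585 / 86400 ≈ 3.19


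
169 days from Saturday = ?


Sunday

Start: Saturday (index 5)
(5 + 169) mod 7
= 174 mod 7
= 6
Index 6 → Sunday


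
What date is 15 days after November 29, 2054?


December 14, 2054

Start: November 29, 2054
Add 15 days
November 29 → December 1: 30 - 29 + 1 = 2 days (15 - 2 = 13 left)
December 1 + 13 = December 14, 2054


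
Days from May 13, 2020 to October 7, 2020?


From May 13, 2020 to October 7, 2020
Rest of May 2020: 31 - 13 = 18
Full months: June 30, July 31, August 31, September 30
Days into October 2020: 7
Total = 18 + 30 + 31 + 31 + 30 + 7 = 147 days

147 days


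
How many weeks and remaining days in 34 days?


Weeks: 34 ÷ 7 = 4 remainder 6

4 weeks 6 days


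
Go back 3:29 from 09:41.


06:12

Start: 581 minutes from midnight
Subtract: 209 minutes
Remaining: 581 - 209 = 372
Hours: 6, Minutes: 12


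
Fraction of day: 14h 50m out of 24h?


Total minutes: 14×60 + 50 = 890
Day = 24×60 = 1440 minutes
Fraction = 890/1440 ≈ 0.6181
As a percentage: 890/1440 × 100 ≈ 61.81%

0.6181 (61.81%)


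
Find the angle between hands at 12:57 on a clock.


46.5°

Hour hand (12 ≡ 0 on the dial): 0×30 + 57×0.5 = 28.5°
Minute hand = 57×6 = 342°
Difference = |28.5 - 342| = 313.5°
Since > 180°: 360 - 313.5 = 46.5°


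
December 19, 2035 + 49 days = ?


Start: December 19, 2035
Add 49 days
December 19 → January 1: 31 - 19 + 1 = 13 days (49 - 13 = 36 left)
January 1 → February 1: 31 - 1 + 1 = 31 days (36 - 31 = 5 left)
February 1 + 5 = February 6, 2036

February 6, 2036


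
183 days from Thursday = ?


Start: Thursday (index 3)
(3 + 183) mod 7
= 186 mod 7
= 4
Index 4 → Friday

Friday


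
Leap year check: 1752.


Yes

Rules: divisible by 4 AND (not by 100 OR by 400)
1752 ÷ 4 = 438 exactly → divisible by 4
1752 ÷ 100 = 17 remainder 52 → not divisible by 100
Divisible by 4 but not by 100 → leap year


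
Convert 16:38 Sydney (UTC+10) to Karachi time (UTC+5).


Time difference = UTC+5 - UTC+10 = -5 hours
New hour = (16 -5) mod 24
= 11 mod 24 = 11
Minutes unchanged → 11:38

11:38


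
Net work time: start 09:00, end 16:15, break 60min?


6h 15m (375 minutes)

Total time = (16×60+15) - (9×60+0)
= 975 - 540 = 435 min
Minus break: 435 - 60 = 375 min
= 6h 15m


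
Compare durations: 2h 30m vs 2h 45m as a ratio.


10:11 (0.91)

Duration 1: 150 minutes
Duration 2: 165 minutes
Ratio = 150:165
GCD = 15
Simplified = 10:11
As a decimal: 10/11 ≈ 0.91


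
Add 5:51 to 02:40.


08:31

Start: 160 minutes from midnight
Add: 351 minutes
Total: 511 minutes
Hours: 511 ÷ 60 = 8 remainder 31


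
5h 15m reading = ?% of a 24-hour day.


Time: 315 minutes
Day: 1440 minutes
Percentage = (315/1440) × 100 ≈ 21.9%

21.9%


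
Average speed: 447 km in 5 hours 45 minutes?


77.7 km/h

Distance: 447 km
Time: 5h 45m = 345 min = 345/60 = 23/4 hours
Speed = 447 ÷ (23/4) = 447 × 4 / 23 = 1788/23 ≈ 77.7 km/h


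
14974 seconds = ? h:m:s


Hours: 14974 ÷ 3600 = 4 remainder 574
Minutes: 574 ÷ 60 = 9 remainder 34
Seconds: 34

4h 9m 34s


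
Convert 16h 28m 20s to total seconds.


59300 seconds

Hours: 16 × 3600 = 57600
Minutes: 28 × 60 = 1680
Seconds: 20
Total = 57600 + 1680 + 20 = 59300


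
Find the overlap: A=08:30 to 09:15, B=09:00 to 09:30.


Meeting A: 510-555 (in minutes from midnight)
Meeting B: 540-570
Overlap start = max(510, 540) = 540
Overlap end = min(555, 570) = 555
Overlap = max(0, 555 - 540) = 15 min

15 minutes
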